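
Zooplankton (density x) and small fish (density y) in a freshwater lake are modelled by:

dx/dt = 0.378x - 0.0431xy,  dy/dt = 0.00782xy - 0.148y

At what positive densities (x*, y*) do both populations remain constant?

Set dy/dt = 0 with y > 0: 0.00782x - 0.148 = 0, so x* = 0.148/0.00782 = 18.9.
Set dx/dt = 0 with x > 0: 0.378 - 0.0431y = 0, so y* = 0.378/0.0431 = 8.77.

x* ≈ 18.9, y* ≈ 8.77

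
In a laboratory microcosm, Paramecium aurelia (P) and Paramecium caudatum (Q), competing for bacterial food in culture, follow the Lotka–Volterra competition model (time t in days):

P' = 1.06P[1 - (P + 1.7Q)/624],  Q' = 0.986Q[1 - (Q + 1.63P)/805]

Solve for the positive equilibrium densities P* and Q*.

P* ≈ 420, Q* ≈ 120

Setting both brackets to zero gives the nullclines P + 1.7Q = 624 and 1.63P + Q = 805.
Substituting Q = 805 - 1.63P into the first: P(1 - 1.7·1.63) = 624 - 1.7·805.
So P* = -744/-1.77 = 420, and then Q* = 805 - 1.63·420 = 120.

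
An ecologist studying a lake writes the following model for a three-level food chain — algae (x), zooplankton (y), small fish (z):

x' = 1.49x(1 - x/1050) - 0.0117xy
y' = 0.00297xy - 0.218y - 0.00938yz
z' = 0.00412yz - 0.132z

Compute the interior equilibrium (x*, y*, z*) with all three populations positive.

From dz/dt = 0: 0.00412y* = 0.132, so y* = 32.
From dx/dt = 0: 1.49(1 - x*/1050) = 0.0117·32, giving x* = 1050·(1 - 0.252) = 786.
From dy/dt = 0: 0.00297·786 - 0.218 = 0.00938z*, so z* = 2.12/0.00938 = 226.

x* ≈ 786, y* ≈ 32, z* ≈ 226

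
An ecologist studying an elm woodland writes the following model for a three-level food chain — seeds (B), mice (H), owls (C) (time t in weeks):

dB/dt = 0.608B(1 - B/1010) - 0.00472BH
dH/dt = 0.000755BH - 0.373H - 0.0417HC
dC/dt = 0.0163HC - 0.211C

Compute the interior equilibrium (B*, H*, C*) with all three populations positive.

From dC/dt = 0: 0.0163H* = 0.211, so H* = 12.9.
From dB/dt = 0: 0.608(1 - B*/1010) = 0.00472·12.9, giving B* = 1010·(1 - 0.1) = 909.
From dH/dt = 0: 0.000755·909 - 0.373 = 0.0417C*, so C* = 0.313/0.0417 = 7.5.

B* ≈ 909, H* ≈ 12.9, C* ≈ 7.5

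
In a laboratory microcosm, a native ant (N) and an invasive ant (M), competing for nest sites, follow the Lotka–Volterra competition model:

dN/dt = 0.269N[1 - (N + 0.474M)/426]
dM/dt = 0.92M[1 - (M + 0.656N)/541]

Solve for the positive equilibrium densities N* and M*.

Setting both brackets to zero gives the nullclines N + 0.474M = 426 and 0.656N + M = 541.
Substituting M = 541 - 0.656N into the first: N(1 - 0.474·0.656) = 426 - 0.474·541.
So N* = 170/0.689 = 246, and then M* = 541 - 0.656·246 = 380.

N* ≈ 246, M* ≈ 380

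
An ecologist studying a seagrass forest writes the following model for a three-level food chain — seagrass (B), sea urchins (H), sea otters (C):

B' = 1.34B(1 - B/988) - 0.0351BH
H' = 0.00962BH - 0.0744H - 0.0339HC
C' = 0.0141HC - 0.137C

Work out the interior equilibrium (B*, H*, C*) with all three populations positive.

B* ≈ 737, H* ≈ 9.72, C* ≈ 207

From dC/dt = 0: 0.0141H* = 0.137, so H* = 9.72.
From dB/dt = 0: 1.34(1 - B*/988) = 0.0351·9.72, giving B* = 988·(1 - 0.255) = 737.
From dH/dt = 0: 0.00962·737 - 0.0744 = 0.0339C*, so C* = 7.01/0.0339 = 207.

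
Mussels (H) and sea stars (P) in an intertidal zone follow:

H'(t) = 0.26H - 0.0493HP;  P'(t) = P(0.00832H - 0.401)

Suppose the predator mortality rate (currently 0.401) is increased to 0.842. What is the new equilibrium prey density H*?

At the interior fixed point, setting dP/dt = 0 with P > 0 fixes H* = (predator death rate)/(HP coefficient) — independent of the other coefficients.
With the change, H* = 0.842/0.00832 = 101; it rises from 48.2.

H* ≈ 101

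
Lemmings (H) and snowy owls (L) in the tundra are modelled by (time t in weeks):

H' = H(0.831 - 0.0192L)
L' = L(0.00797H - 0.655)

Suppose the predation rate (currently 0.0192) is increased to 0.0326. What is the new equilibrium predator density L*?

At the interior fixed point, setting dH/dt = 0 with H > 0 fixes L* = (prey growth rate)/(HL coefficient) — independent of the other coefficients.
With the change, L* = 0.831/0.0326 = 25.5; it falls from 43.3.

L* ≈ 25.5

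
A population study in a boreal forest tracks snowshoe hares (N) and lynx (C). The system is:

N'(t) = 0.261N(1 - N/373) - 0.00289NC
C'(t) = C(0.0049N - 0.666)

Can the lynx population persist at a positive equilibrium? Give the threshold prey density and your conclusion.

The predator equation gives dC/dt > 0 only when N > 0.666/0.0049 = 136.
Without the predator, N → K = 373. Since 373 > 136, the predator can invade and persist.

Threshold N = 136; K > 136, so yes, the predator persists.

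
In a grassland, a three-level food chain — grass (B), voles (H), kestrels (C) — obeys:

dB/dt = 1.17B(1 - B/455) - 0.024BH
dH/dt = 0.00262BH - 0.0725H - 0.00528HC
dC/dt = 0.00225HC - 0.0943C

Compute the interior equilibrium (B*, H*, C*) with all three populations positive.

From dC/dt = 0: 0.00225H* = 0.0943, so H* = 41.9.
From dB/dt = 0: 1.17(1 - B*/455) = 0.024·41.9, giving B* = 455·(1 - 0.86) = 63.8.
From dH/dt = 0: 0.00262·63.8 - 0.0725 = 0.00528C*, so C* = 0.0947/0.00528 = 17.9.

B* ≈ 63.8, H* ≈ 41.9, C* ≈ 17.9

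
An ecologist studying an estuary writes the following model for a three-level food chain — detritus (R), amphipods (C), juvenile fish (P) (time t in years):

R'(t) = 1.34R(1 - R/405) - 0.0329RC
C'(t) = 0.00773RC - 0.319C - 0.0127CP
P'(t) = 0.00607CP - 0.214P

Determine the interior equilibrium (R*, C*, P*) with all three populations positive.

From dP/dt = 0: 0.00607C* = 0.214, so C* = 35.3.
From dR/dt = 0: 1.34(1 - R*/405) = 0.0329·35.3, giving R* = 405·(1 - 0.866) = 54.4.
From dC/dt = 0: 0.00773·54.4 - 0.319 = 0.0127P*, so P* = 0.102/0.0127 = 8.01.

R* ≈ 54.4, C* ≈ 35.3, P* ≈ 8.01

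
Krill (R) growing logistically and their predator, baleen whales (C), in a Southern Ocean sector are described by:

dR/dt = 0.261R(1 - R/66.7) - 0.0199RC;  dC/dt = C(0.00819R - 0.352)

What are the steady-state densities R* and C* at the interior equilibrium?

R* ≈ 43, C* ≈ 4.66

From dC/dt = 0 with C > 0: 0.00819R* = 0.352, so R* = 43.
Substitute into dR/dt = 0: 0.261(1 - 43/66.7) = 0.0199C*.
The bracket is 0.356, giving C* = 0.0928/0.0199 = 4.66.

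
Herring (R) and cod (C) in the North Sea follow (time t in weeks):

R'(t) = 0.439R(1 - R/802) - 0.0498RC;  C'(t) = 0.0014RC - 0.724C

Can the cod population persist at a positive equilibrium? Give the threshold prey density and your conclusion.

The predator equation gives dC/dt > 0 only when R > 0.724/0.0014 = 517.
Without the predator, R → K = 802. Since 802 > 517, the predator can invade and persist.

Threshold R = 517; K > 517, so yes, the predator persists.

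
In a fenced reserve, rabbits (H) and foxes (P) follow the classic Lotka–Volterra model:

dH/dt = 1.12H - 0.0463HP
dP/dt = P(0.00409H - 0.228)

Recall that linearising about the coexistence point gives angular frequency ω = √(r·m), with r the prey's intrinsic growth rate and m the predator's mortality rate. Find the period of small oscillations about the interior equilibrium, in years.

Here r = 1.12 and m = 0.228, so r·m = 0.255.
ω = √0.255 = 0.505 per year, hence T = 2π/ω ≈ 12.4 years.

T ≈ 12.4 years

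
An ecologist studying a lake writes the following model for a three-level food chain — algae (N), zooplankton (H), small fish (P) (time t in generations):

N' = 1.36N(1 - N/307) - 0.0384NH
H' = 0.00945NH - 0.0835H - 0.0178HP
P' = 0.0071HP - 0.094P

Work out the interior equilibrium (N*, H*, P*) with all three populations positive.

From dP/dt = 0: 0.0071H* = 0.094, so H* = 13.2.
From dN/dt = 0: 1.36(1 - N*/307) = 0.0384·13.2, giving N* = 307·(1 - 0.374) = 192.
From dH/dt = 0: 0.00945·192 - 0.0835 = 0.0178P*, so P* = 1.73/0.0178 = 97.4.

N* ≈ 192, H* ≈ 13.2, P* ≈ 97.4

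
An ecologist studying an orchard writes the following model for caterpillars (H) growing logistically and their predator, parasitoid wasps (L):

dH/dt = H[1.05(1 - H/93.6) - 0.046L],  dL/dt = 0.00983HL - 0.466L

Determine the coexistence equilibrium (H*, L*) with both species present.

H* ≈ 47.4, L* ≈ 11.3

From dL/dt = 0 with L > 0: 0.00983H* = 0.466, so H* = 47.4.
Substitute into dH/dt = 0: 1.05(1 - 47.4/93.6) = 0.046L*.
The bracket is 0.494, giving L* = 0.518/0.046 = 11.3.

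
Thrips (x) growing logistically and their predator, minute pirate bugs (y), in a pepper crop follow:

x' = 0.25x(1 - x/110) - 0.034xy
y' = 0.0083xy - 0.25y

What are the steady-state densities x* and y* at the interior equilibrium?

From dy/dt = 0 with y > 0: 0.0083x* = 0.25, so x* = 30.1.
Substitute into dx/dt = 0: 0.25(1 - 30.1/110) = 0.034y*.
The bracket is 0.726, giving y* = 0.182/0.034 = 5.34.

x* ≈ 30.1, y* ≈ 5.34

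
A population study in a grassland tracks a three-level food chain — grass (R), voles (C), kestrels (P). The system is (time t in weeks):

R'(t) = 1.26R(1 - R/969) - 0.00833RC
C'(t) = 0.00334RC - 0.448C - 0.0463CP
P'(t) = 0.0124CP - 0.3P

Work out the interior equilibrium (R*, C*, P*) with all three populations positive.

R* ≈ 814, C* ≈ 24.2, P* ≈ 49

From dP/dt = 0: 0.0124C* = 0.3, so C* = 24.2.
From dR/dt = 0: 1.26(1 - R*/969) = 0.00833·24.2, giving R* = 969·(1 - 0.16) = 814.
From dC/dt = 0: 0.00334·814 - 0.448 = 0.0463P*, so P* = 2.27/0.0463 = 49.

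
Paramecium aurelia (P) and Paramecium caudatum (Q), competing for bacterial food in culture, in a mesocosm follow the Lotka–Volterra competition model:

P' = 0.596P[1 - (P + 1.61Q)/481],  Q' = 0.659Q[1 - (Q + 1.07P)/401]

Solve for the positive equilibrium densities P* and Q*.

Setting both brackets to zero gives the nullclines P + 1.61Q = 481 and 1.07P + Q = 401.
Substituting Q = 401 - 1.07P into the first: P(1 - 1.61·1.07) = 481 - 1.61·401.
So P* = -165/-0.723 = 228, and then Q* = 401 - 1.07·228 = 157.

P* ≈ 228, Q* ≈ 157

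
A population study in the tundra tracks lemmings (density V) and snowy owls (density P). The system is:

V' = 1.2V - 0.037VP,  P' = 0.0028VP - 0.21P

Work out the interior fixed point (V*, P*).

V* ≈ 75, P* ≈ 32.4

Set dP/dt = 0 with P > 0: 0.0028V - 0.21 = 0, so V* = 0.21/0.0028 = 75.
Set dV/dt = 0 with V > 0: 1.2 - 0.037P = 0, so P* = 1.2/0.037 = 32.4.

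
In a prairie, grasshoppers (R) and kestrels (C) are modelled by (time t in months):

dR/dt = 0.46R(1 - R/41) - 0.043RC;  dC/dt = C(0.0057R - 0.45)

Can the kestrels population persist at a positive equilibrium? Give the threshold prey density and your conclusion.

Threshold R = 78.9; K < 78.9, so no, the predator goes extinct.

The predator equation gives dC/dt > 0 only when R > 0.45/0.0057 = 78.9.
Without the predator, R → K = 41. Since 41 < 78.9, the predator cannot invade.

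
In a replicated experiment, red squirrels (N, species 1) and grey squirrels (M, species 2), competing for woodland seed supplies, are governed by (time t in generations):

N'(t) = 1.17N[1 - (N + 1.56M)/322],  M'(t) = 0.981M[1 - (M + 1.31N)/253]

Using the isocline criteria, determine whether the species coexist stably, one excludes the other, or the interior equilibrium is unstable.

unstable coexistence (outcome depends on initial conditions)

Compare the nullcline intercepts: K1/α12 = 322/1.56 = 206 < K2 = 253; K2/α21 = 253/1.31 = 193 < K1 = 322.
Since both are reversed, neither can invade when rare; the interior point is a saddle.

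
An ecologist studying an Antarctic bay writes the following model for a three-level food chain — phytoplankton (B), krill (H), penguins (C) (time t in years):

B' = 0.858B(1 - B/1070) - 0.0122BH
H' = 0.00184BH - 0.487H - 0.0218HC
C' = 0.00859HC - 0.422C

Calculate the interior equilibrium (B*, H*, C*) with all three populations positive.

B* ≈ 323, H* ≈ 49.1, C* ≈ 4.89

From dC/dt = 0: 0.00859H* = 0.422, so H* = 49.1.
From dB/dt = 0: 0.858(1 - B*/1070) = 0.0122·49.1, giving B* = 1070·(1 - 0.699) = 323.
From dH/dt = 0: 0.00184·323 - 0.487 = 0.0218C*, so C* = 0.107/0.0218 = 4.89.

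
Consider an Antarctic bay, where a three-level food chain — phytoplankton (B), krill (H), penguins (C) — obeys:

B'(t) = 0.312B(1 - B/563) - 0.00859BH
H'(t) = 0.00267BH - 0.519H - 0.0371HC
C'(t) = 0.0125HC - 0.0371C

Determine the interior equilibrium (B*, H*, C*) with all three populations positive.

B* ≈ 517, H* ≈ 2.97, C* ≈ 23.2

From dC/dt = 0: 0.0125H* = 0.0371, so H* = 2.97.
From dB/dt = 0: 0.312(1 - B*/563) = 0.00859·2.97, giving B* = 563·(1 - 0.0817) = 517.
From dH/dt = 0: 0.00267·517 - 0.519 = 0.0371C*, so C* = 0.861/0.0371 = 23.2.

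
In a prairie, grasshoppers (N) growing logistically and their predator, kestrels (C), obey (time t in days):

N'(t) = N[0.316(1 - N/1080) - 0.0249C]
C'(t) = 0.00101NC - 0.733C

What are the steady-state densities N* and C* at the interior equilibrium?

From dC/dt = 0 with C > 0: 0.00101N* = 0.733, so N* = 726.
Substitute into dN/dt = 0: 0.316(1 - 726/1080) = 0.0249C*.
The bracket is 0.328, giving C* = 0.104/0.0249 = 4.16.

N* ≈ 726, C* ≈ 4.16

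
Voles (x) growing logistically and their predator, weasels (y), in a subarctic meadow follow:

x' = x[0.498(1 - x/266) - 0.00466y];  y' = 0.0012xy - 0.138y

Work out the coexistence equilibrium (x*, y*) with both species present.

x* ≈ 115, y* ≈ 60.7

From dy/dt = 0 with y > 0: 0.0012x* = 0.138, so x* = 115.
Substitute into dx/dt = 0: 0.498(1 - 115/266) = 0.00466y*.
The bracket is 0.568, giving y* = 0.283/0.00466 = 60.7.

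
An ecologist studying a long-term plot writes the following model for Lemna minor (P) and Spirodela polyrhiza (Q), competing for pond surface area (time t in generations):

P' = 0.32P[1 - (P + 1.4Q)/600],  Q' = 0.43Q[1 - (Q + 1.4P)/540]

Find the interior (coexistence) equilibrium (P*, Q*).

P* ≈ 163, Q* ≈ 313

Setting both brackets to zero gives the nullclines P + 1.4Q = 600 and 1.4P + Q = 540.
Substituting Q = 540 - 1.4P into the first: P(1 - 1.4·1.4) = 600 - 1.4·540.
So P* = -156/-0.96 = 163, and then Q* = 540 - 1.4·163 = 313.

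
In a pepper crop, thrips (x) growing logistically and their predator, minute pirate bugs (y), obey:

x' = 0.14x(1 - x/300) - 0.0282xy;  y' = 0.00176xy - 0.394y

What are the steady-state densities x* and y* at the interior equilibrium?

x* ≈ 224, y* ≈ 1.26

From dy/dt = 0 with y > 0: 0.00176x* = 0.394, so x* = 224.
Substitute into dx/dt = 0: 0.14(1 - 224/300) = 0.0282y*.
The bracket is 0.254, giving y* = 0.0355/0.0282 = 1.26.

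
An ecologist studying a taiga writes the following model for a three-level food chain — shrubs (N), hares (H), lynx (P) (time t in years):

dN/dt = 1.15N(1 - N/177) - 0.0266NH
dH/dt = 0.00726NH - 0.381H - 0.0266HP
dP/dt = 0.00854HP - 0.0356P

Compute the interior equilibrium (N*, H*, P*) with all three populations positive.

N* ≈ 160, H* ≈ 4.17, P* ≈ 29.3

From dP/dt = 0: 0.00854H* = 0.0356, so H* = 4.17.
From dN/dt = 0: 1.15(1 - N*/177) = 0.0266·4.17, giving N* = 177·(1 - 0.0964) = 160.
From dH/dt = 0: 0.00726·160 - 0.381 = 0.0266P*, so P* = 0.78/0.0266 = 29.3.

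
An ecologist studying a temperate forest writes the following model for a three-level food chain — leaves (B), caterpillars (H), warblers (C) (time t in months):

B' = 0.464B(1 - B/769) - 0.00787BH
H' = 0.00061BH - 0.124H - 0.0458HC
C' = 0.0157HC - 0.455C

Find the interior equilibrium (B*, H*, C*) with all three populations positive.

From dC/dt = 0: 0.0157H* = 0.455, so H* = 29.
From dB/dt = 0: 0.464(1 - B*/769) = 0.00787·29, giving B* = 769·(1 - 0.492) = 391.
From dH/dt = 0: 0.00061·391 - 0.124 = 0.0458C*, so C* = 0.115/0.0458 = 2.5.

B* ≈ 391, H* ≈ 29, C* ≈ 2.5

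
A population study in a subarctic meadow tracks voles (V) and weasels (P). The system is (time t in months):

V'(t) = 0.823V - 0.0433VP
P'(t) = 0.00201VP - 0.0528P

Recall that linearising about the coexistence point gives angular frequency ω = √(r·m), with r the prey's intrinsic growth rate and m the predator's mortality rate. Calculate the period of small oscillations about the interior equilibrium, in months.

Here r = 0.823 and m = 0.0528, so r·m = 0.0435.
ω = √0.0435 = 0.208 per month, hence T = 2π/ω ≈ 30.1 months.

T ≈ 30.1 months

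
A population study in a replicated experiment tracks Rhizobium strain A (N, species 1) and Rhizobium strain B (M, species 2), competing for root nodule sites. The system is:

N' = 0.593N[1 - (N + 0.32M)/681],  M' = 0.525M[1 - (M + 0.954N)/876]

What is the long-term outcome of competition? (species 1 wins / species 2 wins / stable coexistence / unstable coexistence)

stable coexistence

Compare the nullcline intercepts: K1/α12 = 681/0.32 = 2130 > K2 = 876; K2/α21 = 876/0.954 = 918 > K1 = 681.
Since both inequalities hold, each species can invade when rare, so the interior equilibrium is stable.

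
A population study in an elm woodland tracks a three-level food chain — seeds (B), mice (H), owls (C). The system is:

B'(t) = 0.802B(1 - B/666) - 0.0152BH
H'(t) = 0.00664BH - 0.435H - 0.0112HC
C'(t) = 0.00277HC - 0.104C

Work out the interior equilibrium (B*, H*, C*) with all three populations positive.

B* ≈ 192, H* ≈ 37.5, C* ≈ 75

From dC/dt = 0: 0.00277H* = 0.104, so H* = 37.5.
From dB/dt = 0: 0.802(1 - B*/666) = 0.0152·37.5, giving B* = 666·(1 - 0.712) = 192.
From dH/dt = 0: 0.00664·192 - 0.435 = 0.0112C*, so C* = 0.84/0.0112 = 75.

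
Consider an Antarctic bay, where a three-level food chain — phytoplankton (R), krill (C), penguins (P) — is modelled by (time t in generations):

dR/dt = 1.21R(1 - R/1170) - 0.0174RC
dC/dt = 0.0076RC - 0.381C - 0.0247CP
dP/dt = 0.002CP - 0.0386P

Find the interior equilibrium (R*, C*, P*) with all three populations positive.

R* ≈ 845, C* ≈ 19.3, P* ≈ 245

From dP/dt = 0: 0.002C* = 0.0386, so C* = 19.3.
From dR/dt = 0: 1.21(1 - R*/1170) = 0.0174·19.3, giving R* = 1170·(1 - 0.278) = 845.
From dC/dt = 0: 0.0076·845 - 0.381 = 0.0247P*, so P* = 6.04/0.0247 = 245.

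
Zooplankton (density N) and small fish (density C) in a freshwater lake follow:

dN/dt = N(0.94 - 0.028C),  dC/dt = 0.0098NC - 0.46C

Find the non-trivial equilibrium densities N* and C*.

N* ≈ 46.9, C* ≈ 33.6

Set dC/dt = 0 with C > 0: 0.0098N - 0.46 = 0, so N* = 0.46/0.0098 = 46.9.
Set dN/dt = 0 with N > 0: 0.94 - 0.028C = 0, so C* = 0.94/0.028 = 33.6.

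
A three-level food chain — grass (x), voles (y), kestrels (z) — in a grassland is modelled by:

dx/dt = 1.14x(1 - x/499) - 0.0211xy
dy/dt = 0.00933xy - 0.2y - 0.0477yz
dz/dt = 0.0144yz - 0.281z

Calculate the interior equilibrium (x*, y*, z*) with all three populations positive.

x* ≈ 319, y* ≈ 19.5, z* ≈ 58.2

From dz/dt = 0: 0.0144y* = 0.281, so y* = 19.5.
From dx/dt = 0: 1.14(1 - x*/499) = 0.0211·19.5, giving x* = 499·(1 - 0.361) = 319.
From dy/dt = 0: 0.00933·319 - 0.2 = 0.0477z*, so z* = 2.77/0.0477 = 58.2.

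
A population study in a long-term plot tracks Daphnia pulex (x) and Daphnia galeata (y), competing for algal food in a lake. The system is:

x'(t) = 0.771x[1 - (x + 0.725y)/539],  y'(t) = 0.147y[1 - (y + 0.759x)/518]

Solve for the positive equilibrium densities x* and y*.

x* ≈ 363, y* ≈ 242

Setting both brackets to zero gives the nullclines x + 0.725y = 539 and 0.759x + y = 518.
Substituting y = 518 - 0.759x into the first: x(1 - 0.725·0.759) = 539 - 0.725·518.
So x* = 163/0.45 = 363, and then y* = 518 - 0.759·363 = 242.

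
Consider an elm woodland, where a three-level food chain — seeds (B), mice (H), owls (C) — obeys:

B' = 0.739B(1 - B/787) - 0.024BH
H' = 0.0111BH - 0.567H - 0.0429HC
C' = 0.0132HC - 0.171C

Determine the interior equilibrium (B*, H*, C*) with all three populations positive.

From dC/dt = 0: 0.0132H* = 0.171, so H* = 13.
From dB/dt = 0: 0.739(1 - B*/787) = 0.024·13, giving B* = 787·(1 - 0.421) = 456.
From dH/dt = 0: 0.0111·456 - 0.567 = 0.0429C*, so C* = 4.49/0.0429 = 105.

B* ≈ 456, H* ≈ 13, C* ≈ 105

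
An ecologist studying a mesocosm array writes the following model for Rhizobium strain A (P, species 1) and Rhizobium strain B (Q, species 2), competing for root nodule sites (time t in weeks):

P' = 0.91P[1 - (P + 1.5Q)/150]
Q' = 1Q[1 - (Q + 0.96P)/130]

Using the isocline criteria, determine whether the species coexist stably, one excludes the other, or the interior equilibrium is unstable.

unstable coexistence (outcome depends on initial conditions)

Compare the nullcline intercepts: K1/α12 = 150/1.5 = 100 < K2 = 130; K2/α21 = 130/0.96 = 135 < K1 = 150.
Since both are reversed, neither can invade when rare; the interior point is a saddle.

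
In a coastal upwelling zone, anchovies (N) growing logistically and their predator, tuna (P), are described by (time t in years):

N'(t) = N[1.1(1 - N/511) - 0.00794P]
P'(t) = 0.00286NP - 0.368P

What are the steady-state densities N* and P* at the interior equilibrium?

From dP/dt = 0 with P > 0: 0.00286N* = 0.368, so N* = 129.
Substitute into dN/dt = 0: 1.1(1 - 129/511) = 0.00794P*.
The bracket is 0.748, giving P* = 0.823/0.00794 = 104.

N* ≈ 129, P* ≈ 104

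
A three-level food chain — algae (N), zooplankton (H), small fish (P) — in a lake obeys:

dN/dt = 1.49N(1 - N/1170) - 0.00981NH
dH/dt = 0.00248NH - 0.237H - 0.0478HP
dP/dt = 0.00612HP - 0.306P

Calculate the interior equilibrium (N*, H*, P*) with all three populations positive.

From dP/dt = 0: 0.00612H* = 0.306, so H* = 50.
From dN/dt = 0: 1.49(1 - N*/1170) = 0.00981·50, giving N* = 1170·(1 - 0.329) = 785.
From dH/dt = 0: 0.00248·785 - 0.237 = 0.0478P*, so P* = 1.71/0.0478 = 35.8.

N* ≈ 785, H* ≈ 50, P* ≈ 35.8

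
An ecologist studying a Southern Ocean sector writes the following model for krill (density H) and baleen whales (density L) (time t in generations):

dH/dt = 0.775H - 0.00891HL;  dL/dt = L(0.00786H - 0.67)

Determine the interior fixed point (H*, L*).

H* ≈ 85.2, L* ≈ 87

Set dL/dt = 0 with L > 0: 0.00786H - 0.67 = 0, so H* = 0.67/0.00786 = 85.2.
Set dH/dt = 0 with H > 0: 0.775 - 0.00891L = 0, so L* = 0.775/0.00891 = 87.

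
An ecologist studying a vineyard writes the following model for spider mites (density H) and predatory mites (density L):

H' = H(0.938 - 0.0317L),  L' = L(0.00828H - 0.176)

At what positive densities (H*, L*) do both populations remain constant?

H* ≈ 21.3, L* ≈ 29.6

Set dL/dt = 0 with L > 0: 0.00828H - 0.176 = 0, so H* = 0.176/0.00828 = 21.3.
Set dH/dt = 0 with H > 0: 0.938 - 0.0317L = 0, so L* = 0.938/0.0317 = 29.6.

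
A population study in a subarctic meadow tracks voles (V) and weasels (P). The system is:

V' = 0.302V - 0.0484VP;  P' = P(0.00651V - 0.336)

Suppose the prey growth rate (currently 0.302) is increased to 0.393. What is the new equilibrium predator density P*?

At the interior fixed point, setting dV/dt = 0 with V > 0 fixes P* = (prey growth rate)/(VP coefficient) — independent of the other coefficients.
With the change, P* = 0.393/0.0484 = 8.12; it rises from 6.24.

P* ≈ 8.12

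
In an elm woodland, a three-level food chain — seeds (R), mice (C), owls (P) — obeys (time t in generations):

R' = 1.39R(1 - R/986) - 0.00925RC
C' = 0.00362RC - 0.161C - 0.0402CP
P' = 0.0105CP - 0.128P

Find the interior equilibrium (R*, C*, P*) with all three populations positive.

From dP/dt = 0: 0.0105C* = 0.128, so C* = 12.2.
From dR/dt = 0: 1.39(1 - R*/986) = 0.00925·12.2, giving R* = 986·(1 - 0.0811) = 906.
From dC/dt = 0: 0.00362·906 - 0.161 = 0.0402P*, so P* = 3.12/0.0402 = 77.6.

R* ≈ 906, C* ≈ 12.2, P* ≈ 77.6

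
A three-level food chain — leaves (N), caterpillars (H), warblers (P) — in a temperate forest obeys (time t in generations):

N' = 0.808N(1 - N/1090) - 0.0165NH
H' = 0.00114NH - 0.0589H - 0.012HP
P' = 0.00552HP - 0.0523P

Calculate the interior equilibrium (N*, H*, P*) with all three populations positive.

From dP/dt = 0: 0.00552H* = 0.0523, so H* = 9.47.
From dN/dt = 0: 0.808(1 - N*/1090) = 0.0165·9.47, giving N* = 1090·(1 - 0.193) = 879.
From dH/dt = 0: 0.00114·879 - 0.0589 = 0.012P*, so P* = 0.943/0.012 = 78.6.

N* ≈ 879, H* ≈ 9.47, P* ≈ 78.6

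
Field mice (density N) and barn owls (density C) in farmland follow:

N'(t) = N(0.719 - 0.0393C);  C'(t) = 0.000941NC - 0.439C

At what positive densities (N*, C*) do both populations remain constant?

Set dC/dt = 0 with C > 0: 0.000941N - 0.439 = 0, so N* = 0.439/0.000941 = 467.
Set dN/dt = 0 with N > 0: 0.719 - 0.0393C = 0, so C* = 0.719/0.0393 = 18.3.

N* ≈ 467, C* ≈ 18.3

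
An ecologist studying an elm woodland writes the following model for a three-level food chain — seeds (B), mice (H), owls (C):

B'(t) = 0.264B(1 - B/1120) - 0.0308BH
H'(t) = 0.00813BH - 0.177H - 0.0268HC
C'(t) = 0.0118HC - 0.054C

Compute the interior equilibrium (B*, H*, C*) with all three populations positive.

B* ≈ 522, H* ≈ 4.58, C* ≈ 152

From dC/dt = 0: 0.0118H* = 0.054, so H* = 4.58.
From dB/dt = 0: 0.264(1 - B*/1120) = 0.0308·4.58, giving B* = 1120·(1 - 0.534) = 522.
From dH/dt = 0: 0.00813·522 - 0.177 = 0.0268C*, so C* = 4.07/0.0268 = 152.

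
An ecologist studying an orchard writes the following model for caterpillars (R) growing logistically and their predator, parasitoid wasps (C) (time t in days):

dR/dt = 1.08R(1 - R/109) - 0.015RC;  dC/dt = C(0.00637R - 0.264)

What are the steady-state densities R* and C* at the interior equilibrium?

R* ≈ 41.4, C* ≈ 44.6

From dC/dt = 0 with C > 0: 0.00637R* = 0.264, so R* = 41.4.
Substitute into dR/dt = 0: 1.08(1 - 41.4/109) = 0.015C*.
The bracket is 0.62, giving C* = 0.669/0.015 = 44.6.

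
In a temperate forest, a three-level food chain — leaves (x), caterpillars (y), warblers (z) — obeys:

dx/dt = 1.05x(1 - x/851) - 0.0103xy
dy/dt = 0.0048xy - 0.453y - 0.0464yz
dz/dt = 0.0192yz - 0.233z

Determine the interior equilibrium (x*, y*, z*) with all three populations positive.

From dz/dt = 0: 0.0192y* = 0.233, so y* = 12.1.
From dx/dt = 0: 1.05(1 - x*/851) = 0.0103·12.1, giving x* = 851·(1 - 0.119) = 750.
From dy/dt = 0: 0.0048·750 - 0.453 = 0.0464z*, so z* = 3.15/0.0464 = 67.8.

x* ≈ 750, y* ≈ 12.1, z* ≈ 67.8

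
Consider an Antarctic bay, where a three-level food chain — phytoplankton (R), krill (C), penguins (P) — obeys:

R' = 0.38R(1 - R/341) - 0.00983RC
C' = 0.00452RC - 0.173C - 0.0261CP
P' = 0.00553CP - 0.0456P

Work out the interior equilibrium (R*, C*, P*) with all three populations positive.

R* ≈ 268, C* ≈ 8.25, P* ≈ 39.8

From dP/dt = 0: 0.00553C* = 0.0456, so C* = 8.25.
From dR/dt = 0: 0.38(1 - R*/341) = 0.00983·8.25, giving R* = 341·(1 - 0.213) = 268.
From dC/dt = 0: 0.00452·268 - 0.173 = 0.0261P*, so P* = 1.04/0.0261 = 39.8.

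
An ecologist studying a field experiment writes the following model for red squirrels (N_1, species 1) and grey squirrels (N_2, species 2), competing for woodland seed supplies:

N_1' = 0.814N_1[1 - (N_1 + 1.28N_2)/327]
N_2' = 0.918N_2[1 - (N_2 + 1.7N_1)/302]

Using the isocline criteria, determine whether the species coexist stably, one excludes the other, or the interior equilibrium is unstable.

unstable coexistence (outcome depends on initial conditions)

Compare the nullcline intercepts: K1/α12 = 327/1.28 = 255 < K2 = 302; K2/α21 = 302/1.7 = 178 < K1 = 327.
Since both are reversed, neither can invade when rare; the interior point is a saddle.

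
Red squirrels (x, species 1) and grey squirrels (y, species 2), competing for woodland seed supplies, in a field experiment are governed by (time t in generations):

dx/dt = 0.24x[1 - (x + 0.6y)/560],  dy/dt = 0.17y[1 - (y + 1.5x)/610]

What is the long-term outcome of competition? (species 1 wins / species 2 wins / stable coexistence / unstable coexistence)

species 1 excludes species 2

Compare the nullcline intercepts: K1/α12 = 560/0.6 = 933 > K2 = 610; K2/α21 = 610/1.5 = 407 < K1 = 560.
Since the inequalities point opposite ways, species 1 can invade but species 2 cannot.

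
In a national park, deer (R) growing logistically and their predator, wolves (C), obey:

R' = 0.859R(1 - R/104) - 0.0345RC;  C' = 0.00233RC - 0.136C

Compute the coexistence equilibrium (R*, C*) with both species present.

R* ≈ 58.4, C* ≈ 10.9

From dC/dt = 0 with C > 0: 0.00233R* = 0.136, so R* = 58.4.
Substitute into dR/dt = 0: 0.859(1 - 58.4/104) = 0.0345C*.
The bracket is 0.439, giving C* = 0.377/0.0345 = 10.9.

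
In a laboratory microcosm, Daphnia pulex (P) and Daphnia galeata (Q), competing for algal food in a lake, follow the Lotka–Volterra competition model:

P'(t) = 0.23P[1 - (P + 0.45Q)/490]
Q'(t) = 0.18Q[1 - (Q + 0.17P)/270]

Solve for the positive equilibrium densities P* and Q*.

P* ≈ 399, Q* ≈ 202

Setting both brackets to zero gives the nullclines P + 0.45Q = 490 and 0.17P + Q = 270.
Substituting Q = 270 - 0.17P into the first: P(1 - 0.45·0.17) = 490 - 0.45·270.
So P* = 368/0.923 = 399, and then Q* = 270 - 0.17·399 = 202.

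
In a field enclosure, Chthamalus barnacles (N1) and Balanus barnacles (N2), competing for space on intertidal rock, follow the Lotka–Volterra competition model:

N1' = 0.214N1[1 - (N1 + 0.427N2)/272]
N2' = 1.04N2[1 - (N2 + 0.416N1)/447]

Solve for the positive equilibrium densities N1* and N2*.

Setting both brackets to zero gives the nullclines N1 + 0.427N2 = 272 and 0.416N1 + N2 = 447.
Substituting N2 = 447 - 0.416N1 into the first: N1(1 - 0.427·0.416) = 272 - 0.427·447.
So N1* = 81.1/0.822 = 98.7, and then N2* = 447 - 0.416·98.7 = 406.

N1* ≈ 98.7, N2* ≈ 406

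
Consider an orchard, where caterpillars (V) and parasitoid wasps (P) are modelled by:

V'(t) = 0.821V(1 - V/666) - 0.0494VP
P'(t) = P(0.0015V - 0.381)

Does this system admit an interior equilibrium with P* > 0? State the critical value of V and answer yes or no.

Threshold V = 254; K > 254, so yes, the predator persists.

The predator equation gives dP/dt > 0 only when V > 0.381/0.0015 = 254.
Without the predator, V → K = 666. Since 666 > 254, the predator can invade and persist.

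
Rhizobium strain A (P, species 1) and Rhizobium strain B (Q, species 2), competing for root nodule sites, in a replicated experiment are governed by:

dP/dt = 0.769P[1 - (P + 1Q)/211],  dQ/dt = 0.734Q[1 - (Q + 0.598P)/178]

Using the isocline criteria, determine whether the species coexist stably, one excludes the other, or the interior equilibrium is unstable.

stable coexistence

Compare the nullcline intercepts: K1/α12 = 211/1 = 211 > K2 = 178; K2/α21 = 178/0.598 = 298 > K1 = 211.
Since both inequalities hold, each species can invade when rare, so the interior equilibrium is stable.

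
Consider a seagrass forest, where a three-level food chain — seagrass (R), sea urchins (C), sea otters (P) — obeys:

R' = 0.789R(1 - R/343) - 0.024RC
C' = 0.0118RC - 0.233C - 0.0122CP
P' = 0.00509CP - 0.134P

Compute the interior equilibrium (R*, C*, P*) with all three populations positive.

R* ≈ 68.3, C* ≈ 26.3, P* ≈ 47

From dP/dt = 0: 0.00509C* = 0.134, so C* = 26.3.
From dR/dt = 0: 0.789(1 - R*/343) = 0.024·26.3, giving R* = 343·(1 - 0.801) = 68.3.
From dC/dt = 0: 0.0118·68.3 - 0.233 = 0.0122P*, so P* = 0.573/0.0122 = 47.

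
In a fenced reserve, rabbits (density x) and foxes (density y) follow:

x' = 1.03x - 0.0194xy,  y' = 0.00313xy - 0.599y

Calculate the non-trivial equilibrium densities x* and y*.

Set dy/dt = 0 with y > 0: 0.00313x - 0.599 = 0, so x* = 0.599/0.00313 = 191.
Set dx/dt = 0 with x > 0: 1.03 - 0.0194y = 0, so y* = 1.03/0.0194 = 53.1.

x* ≈ 191, y* ≈ 53.1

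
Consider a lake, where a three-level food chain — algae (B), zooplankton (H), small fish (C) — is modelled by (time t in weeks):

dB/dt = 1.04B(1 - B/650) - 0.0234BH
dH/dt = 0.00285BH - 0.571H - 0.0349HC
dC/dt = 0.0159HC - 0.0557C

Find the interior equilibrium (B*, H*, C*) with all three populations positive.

From dC/dt = 0: 0.0159H* = 0.0557, so H* = 3.5.
From dB/dt = 0: 1.04(1 - B*/650) = 0.0234·3.5, giving B* = 650·(1 - 0.0788) = 599.
From dH/dt = 0: 0.00285·599 - 0.571 = 0.0349C*, so C* = 1.14/0.0349 = 32.5.

B* ≈ 599, H* ≈ 3.5, C* ≈ 32.5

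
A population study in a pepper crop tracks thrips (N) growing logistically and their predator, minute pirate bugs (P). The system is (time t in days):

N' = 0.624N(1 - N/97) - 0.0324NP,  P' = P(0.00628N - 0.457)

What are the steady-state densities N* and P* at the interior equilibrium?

From dP/dt = 0 with P > 0: 0.00628N* = 0.457, so N* = 72.8.
Substitute into dN/dt = 0: 0.624(1 - 72.8/97) = 0.0324P*.
The bracket is 0.25, giving P* = 0.156/0.0324 = 4.81.

N* ≈ 72.8, P* ≈ 4.81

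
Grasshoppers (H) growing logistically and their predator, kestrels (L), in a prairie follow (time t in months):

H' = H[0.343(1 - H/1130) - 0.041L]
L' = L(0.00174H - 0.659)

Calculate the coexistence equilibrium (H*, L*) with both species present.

H* ≈ 379, L* ≈ 5.56

From dL/dt = 0 with L > 0: 0.00174H* = 0.659, so H* = 379.
Substitute into dH/dt = 0: 0.343(1 - 379/1130) = 0.041L*.
The bracket is 0.665, giving L* = 0.228/0.041 = 5.56.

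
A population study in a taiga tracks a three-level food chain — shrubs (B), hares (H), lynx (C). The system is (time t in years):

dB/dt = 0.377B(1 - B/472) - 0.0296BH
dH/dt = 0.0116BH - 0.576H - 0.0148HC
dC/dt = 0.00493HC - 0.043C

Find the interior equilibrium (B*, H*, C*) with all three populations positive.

From dC/dt = 0: 0.00493H* = 0.043, so H* = 8.72.
From dB/dt = 0: 0.377(1 - B*/472) = 0.0296·8.72, giving B* = 472·(1 - 0.685) = 149.
From dH/dt = 0: 0.0116·149 - 0.576 = 0.0148C*, so C* = 1.15/0.0148 = 77.7.

B* ≈ 149, H* ≈ 8.72, C* ≈ 77.7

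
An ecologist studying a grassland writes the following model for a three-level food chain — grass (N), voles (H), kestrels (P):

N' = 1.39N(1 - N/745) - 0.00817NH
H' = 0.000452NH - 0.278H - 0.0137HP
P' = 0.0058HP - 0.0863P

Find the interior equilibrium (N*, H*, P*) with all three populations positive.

N* ≈ 680, H* ≈ 14.9, P* ≈ 2.14

From dP/dt = 0: 0.0058H* = 0.0863, so H* = 14.9.
From dN/dt = 0: 1.39(1 - N*/745) = 0.00817·14.9, giving N* = 745·(1 - 0.0875) = 680.
From dH/dt = 0: 0.000452·680 - 0.278 = 0.0137P*, so P* = 0.0293/0.0137 = 2.14.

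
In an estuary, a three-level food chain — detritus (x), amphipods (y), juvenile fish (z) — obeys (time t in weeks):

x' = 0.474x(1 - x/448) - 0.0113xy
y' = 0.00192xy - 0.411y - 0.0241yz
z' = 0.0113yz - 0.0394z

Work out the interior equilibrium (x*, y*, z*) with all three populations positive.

From dz/dt = 0: 0.0113y* = 0.0394, so y* = 3.49.
From dx/dt = 0: 0.474(1 - x*/448) = 0.0113·3.49, giving x* = 448·(1 - 0.0831) = 411.
From dy/dt = 0: 0.00192·411 - 0.411 = 0.0241z*, so z* = 0.378/0.0241 = 15.7.

x* ≈ 411, y* ≈ 3.49, z* ≈ 15.7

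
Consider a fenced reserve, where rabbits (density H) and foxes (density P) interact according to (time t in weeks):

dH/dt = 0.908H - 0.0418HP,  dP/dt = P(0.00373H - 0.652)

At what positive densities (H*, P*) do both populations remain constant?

Set dP/dt = 0 with P > 0: 0.00373H - 0.652 = 0, so H* = 0.652/0.00373 = 175.
Set dH/dt = 0 with H > 0: 0.908 - 0.0418P = 0, so P* = 0.908/0.0418 = 21.7.

H* ≈ 175, P* ≈ 21.7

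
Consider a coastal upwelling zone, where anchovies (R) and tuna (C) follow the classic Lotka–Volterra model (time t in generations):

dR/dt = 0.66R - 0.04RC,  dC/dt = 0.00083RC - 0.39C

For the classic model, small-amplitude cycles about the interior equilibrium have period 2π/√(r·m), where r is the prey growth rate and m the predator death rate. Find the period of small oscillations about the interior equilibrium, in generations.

Here r = 0.66 and m = 0.39, so r·m = 0.257.
ω = √0.257 = 0.507 per generation, hence T = 2π/ω ≈ 12.4 generations.

T ≈ 12.4 generations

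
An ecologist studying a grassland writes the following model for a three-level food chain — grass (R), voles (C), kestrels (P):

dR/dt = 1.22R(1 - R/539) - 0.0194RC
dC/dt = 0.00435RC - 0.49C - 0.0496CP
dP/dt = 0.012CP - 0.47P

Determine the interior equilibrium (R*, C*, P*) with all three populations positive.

R* ≈ 203, C* ≈ 39.2, P* ≈ 7.95

From dP/dt = 0: 0.012C* = 0.47, so C* = 39.2.
From dR/dt = 0: 1.22(1 - R*/539) = 0.0194·39.2, giving R* = 539·(1 - 0.623) = 203.
From dC/dt = 0: 0.00435·203 - 0.49 = 0.0496P*, so P* = 0.394/0.0496 = 7.95.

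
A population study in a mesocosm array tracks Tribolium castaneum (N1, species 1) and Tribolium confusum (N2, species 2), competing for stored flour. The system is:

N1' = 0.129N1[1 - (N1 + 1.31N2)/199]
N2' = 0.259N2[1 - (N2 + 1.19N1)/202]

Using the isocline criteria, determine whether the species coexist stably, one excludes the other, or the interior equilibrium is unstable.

Compare the nullcline intercepts: K1/α12 = 199/1.31 = 152 < K2 = 202; K2/α21 = 202/1.19 = 170 < K1 = 199.
Since both are reversed, neither can invade when rare; the interior point is a saddle.

unstable coexistence (outcome depends on initial conditions)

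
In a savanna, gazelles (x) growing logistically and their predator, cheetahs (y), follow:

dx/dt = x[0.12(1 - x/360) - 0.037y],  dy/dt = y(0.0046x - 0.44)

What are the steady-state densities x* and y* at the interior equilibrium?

x* ≈ 95.7, y* ≈ 2.38

From dy/dt = 0 with y > 0: 0.0046x* = 0.44, so x* = 95.7.
Substitute into dx/dt = 0: 0.12(1 - 95.7/360) = 0.037y*.
The bracket is 0.734, giving y* = 0.0881/0.037 = 2.38.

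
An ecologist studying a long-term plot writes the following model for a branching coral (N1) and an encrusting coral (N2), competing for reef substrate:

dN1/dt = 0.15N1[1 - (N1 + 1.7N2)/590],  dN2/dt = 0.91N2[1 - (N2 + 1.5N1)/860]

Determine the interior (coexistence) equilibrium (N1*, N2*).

Setting both brackets to zero gives the nullclines N1 + 1.7N2 = 590 and 1.5N1 + N2 = 860.
Substituting N2 = 860 - 1.5N1 into the first: N1(1 - 1.7·1.5) = 590 - 1.7·860.
So N1* = -872/-1.55 = 563, and then N2* = 860 - 1.5·563 = 16.1.

N1* ≈ 563, N2* ≈ 16.1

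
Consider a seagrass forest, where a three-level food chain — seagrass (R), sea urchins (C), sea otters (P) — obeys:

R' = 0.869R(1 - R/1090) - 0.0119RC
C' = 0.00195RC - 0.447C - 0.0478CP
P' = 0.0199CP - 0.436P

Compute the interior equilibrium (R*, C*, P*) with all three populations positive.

R* ≈ 763, C* ≈ 21.9, P* ≈ 21.8

From dP/dt = 0: 0.0199C* = 0.436, so C* = 21.9.
From dR/dt = 0: 0.869(1 - R*/1090) = 0.0119·21.9, giving R* = 1090·(1 - 0.3) = 763.
From dC/dt = 0: 0.00195·763 - 0.447 = 0.0478P*, so P* = 1.04/0.0478 = 21.8.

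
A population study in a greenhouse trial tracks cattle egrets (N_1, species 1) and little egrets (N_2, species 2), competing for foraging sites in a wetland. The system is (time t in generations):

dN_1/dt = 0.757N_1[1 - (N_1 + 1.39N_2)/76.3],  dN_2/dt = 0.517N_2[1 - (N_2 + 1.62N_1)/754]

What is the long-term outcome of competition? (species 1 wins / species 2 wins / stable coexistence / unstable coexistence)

Compare the nullcline intercepts: K1/α12 = 76.3/1.39 = 54.9 < K2 = 754; K2/α21 = 754/1.62 = 465 > K1 = 76.3.
Since the inequalities point opposite ways, species 2 can invade but species 1 cannot.

species 2 excludes species 1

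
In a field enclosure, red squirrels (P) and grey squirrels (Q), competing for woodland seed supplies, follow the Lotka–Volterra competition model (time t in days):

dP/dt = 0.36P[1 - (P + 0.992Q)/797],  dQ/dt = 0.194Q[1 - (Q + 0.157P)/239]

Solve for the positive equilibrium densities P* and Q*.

P* ≈ 663, Q* ≈ 135

Setting both brackets to zero gives the nullclines P + 0.992Q = 797 and 0.157P + Q = 239.
Substituting Q = 239 - 0.157P into the first: P(1 - 0.992·0.157) = 797 - 0.992·239.
So P* = 560/0.844 = 663, and then Q* = 239 - 0.157·663 = 135.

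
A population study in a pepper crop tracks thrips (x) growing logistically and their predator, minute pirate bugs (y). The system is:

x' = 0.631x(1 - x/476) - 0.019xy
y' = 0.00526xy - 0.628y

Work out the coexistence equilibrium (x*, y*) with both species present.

x* ≈ 119, y* ≈ 24.9

From dy/dt = 0 with y > 0: 0.00526x* = 0.628, so x* = 119.
Substitute into dx/dt = 0: 0.631(1 - 119/476) = 0.019y*.
The bracket is 0.749, giving y* = 0.473/0.019 = 24.9.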